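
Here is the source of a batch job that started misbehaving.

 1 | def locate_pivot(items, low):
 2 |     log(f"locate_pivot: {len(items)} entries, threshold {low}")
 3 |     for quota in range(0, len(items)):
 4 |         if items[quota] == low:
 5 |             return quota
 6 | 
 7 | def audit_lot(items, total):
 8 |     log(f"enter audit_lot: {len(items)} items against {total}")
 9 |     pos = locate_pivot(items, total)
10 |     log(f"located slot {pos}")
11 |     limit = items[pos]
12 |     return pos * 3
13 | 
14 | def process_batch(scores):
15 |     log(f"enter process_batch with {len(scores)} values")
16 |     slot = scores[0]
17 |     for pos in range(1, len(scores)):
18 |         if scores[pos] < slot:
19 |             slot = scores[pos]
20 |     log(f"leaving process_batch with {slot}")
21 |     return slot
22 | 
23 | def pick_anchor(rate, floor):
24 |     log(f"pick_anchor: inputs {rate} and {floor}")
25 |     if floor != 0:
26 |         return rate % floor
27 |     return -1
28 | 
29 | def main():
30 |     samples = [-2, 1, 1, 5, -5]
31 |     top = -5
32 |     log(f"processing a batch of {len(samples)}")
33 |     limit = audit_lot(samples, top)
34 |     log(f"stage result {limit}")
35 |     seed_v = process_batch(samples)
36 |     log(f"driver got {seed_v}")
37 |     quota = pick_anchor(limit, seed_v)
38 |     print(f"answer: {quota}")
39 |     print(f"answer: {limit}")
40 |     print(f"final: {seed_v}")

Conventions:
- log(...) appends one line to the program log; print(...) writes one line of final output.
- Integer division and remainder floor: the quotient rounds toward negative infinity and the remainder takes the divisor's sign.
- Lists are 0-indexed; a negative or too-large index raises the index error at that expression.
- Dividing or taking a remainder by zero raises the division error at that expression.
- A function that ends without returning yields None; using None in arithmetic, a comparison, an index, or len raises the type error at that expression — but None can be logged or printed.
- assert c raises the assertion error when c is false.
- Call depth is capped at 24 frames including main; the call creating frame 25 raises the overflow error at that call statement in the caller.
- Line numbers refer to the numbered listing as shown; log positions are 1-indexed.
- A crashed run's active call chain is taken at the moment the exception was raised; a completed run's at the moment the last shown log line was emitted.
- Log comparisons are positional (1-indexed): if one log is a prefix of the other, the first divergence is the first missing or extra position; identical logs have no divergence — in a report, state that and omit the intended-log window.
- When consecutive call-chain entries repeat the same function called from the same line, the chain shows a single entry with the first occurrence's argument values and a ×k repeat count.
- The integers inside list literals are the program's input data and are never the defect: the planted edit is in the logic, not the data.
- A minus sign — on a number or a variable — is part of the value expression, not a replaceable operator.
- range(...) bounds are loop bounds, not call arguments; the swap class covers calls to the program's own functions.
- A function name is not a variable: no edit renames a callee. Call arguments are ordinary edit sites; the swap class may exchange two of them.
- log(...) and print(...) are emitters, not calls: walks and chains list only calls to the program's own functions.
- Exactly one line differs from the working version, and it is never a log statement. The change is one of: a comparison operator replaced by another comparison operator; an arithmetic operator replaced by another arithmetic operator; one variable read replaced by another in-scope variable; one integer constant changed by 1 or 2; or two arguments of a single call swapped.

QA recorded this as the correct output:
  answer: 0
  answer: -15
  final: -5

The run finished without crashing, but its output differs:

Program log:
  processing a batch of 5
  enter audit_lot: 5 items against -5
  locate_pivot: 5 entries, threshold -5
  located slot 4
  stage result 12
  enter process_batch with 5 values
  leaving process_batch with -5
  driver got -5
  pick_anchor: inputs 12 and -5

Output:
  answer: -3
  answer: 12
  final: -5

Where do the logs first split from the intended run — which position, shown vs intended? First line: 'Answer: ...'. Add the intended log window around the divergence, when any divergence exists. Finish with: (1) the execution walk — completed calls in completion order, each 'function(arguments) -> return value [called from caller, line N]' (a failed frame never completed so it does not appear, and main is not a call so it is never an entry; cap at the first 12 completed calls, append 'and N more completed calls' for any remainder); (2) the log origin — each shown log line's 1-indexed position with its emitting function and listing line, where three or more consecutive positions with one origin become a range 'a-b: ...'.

Answer: at position 5 the run shows 'stage result 12' where the working version logs 'stage result -15'.
Intended log window:
  3: locate_pivot: 5 entries, threshold -5
  4: located slot 4
  5: stage result -15
  6: enter process_batch with 5 values
Execution walk:
  locate_pivot([-2, 1, 1, 5, -5], -5) -> 4  [called from audit_lot, line 9]
  audit_lot([-2, 1, 1, 5, -5], -5) -> 12  [called from main, line 33]
  process_batch([-2, 1, 1, 5, -5]) -> -5  [called from main, line 35]
  pick_anchor(12, -5) -> -3  [called from main, line 37]
Log origins:
  1: from main, line 32
  2: from audit_lot, line 8
  3: from locate_pivot, line 2
  4: from audit_lot, line 10
  5: from main, line 34
  6: from process_batch, line 15
  7: from process_batch, line 20
  8: from main, line 36
  9: from pick_anchor, line 24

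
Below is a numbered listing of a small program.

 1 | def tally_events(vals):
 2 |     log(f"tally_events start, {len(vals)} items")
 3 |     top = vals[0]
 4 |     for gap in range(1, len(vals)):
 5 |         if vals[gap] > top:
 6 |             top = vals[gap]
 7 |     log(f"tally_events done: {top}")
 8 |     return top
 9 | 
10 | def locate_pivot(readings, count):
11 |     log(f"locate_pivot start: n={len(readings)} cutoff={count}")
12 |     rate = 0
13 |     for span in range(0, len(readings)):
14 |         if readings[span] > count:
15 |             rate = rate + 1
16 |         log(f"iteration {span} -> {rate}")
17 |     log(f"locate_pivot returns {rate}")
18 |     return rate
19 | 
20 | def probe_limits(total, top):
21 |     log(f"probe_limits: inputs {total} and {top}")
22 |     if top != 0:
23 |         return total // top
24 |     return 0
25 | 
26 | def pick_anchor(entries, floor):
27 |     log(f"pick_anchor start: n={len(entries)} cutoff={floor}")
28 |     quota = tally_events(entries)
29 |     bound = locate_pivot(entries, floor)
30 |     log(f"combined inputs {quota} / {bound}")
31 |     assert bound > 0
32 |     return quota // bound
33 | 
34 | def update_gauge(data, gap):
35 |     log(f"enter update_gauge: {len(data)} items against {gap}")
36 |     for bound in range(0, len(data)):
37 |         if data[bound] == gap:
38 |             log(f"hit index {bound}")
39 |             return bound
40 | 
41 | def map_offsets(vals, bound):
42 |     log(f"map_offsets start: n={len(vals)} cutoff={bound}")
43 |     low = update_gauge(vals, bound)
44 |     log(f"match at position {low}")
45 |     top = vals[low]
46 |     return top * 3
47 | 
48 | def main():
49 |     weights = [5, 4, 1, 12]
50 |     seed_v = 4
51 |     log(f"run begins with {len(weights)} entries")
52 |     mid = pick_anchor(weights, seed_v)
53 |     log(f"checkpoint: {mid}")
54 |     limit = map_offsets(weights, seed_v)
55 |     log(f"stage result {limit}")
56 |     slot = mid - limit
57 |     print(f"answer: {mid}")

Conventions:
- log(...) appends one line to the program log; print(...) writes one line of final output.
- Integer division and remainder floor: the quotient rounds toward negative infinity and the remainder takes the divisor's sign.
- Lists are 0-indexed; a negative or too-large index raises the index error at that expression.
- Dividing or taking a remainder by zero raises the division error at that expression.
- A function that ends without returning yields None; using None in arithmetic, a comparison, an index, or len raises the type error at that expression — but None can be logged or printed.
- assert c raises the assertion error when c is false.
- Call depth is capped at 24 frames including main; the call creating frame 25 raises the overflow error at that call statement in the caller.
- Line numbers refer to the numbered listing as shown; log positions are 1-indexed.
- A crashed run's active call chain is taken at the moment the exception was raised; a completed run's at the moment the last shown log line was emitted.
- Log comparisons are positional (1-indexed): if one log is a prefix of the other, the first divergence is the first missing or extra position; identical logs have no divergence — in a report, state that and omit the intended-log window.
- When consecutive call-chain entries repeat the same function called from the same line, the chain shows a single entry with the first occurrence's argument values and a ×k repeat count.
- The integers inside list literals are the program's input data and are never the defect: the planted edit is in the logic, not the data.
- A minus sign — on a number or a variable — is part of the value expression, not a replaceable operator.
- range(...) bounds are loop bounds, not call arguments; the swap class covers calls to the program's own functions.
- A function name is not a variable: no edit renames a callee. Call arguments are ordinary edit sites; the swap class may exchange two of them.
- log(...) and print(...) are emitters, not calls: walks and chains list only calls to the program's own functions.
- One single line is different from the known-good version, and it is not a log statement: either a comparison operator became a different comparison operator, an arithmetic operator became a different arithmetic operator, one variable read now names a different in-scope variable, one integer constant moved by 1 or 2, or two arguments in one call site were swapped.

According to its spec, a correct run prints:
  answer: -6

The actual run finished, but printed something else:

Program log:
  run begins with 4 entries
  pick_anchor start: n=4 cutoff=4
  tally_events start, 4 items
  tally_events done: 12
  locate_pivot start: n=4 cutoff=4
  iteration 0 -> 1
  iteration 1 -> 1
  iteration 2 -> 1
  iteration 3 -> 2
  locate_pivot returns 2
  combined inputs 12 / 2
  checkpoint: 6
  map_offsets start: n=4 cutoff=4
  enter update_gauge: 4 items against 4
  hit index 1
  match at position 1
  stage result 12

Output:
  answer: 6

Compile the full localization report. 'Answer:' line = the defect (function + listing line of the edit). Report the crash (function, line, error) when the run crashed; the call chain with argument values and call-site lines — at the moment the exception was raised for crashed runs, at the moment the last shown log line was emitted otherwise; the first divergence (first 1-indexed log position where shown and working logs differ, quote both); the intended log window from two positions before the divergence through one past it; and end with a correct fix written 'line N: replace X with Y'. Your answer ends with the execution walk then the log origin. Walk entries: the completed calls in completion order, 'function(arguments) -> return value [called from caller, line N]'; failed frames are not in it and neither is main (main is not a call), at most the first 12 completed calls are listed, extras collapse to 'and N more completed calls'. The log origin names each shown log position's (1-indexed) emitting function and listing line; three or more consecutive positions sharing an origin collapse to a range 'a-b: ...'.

Answer: the defect is in main at line 57.
Key observation: Log streams are identical — the defect surfaces only in the printed output.
Call chain: main.
First divergence: none; the two logs match at every position.
Execution walk:
  tally_events([5, 4, 1, 12]) -> 12  [called from pick_anchor, line 28]
  locate_pivot([5, 4, 1, 12], 4) -> 2  [called from pick_anchor, line 29]
  pick_anchor([5, 4, 1, 12], 4) -> 6  [called from main, line 52]
  update_gauge([5, 4, 1, 12], 4) -> 1  [called from map_offsets, line 43]
  map_offsets([5, 4, 1, 12], 4) -> 12  [called from main, line 54]
Log line origins:
  1 — main, line 51
  2 — pick_anchor, line 27
  3 — tally_events, line 2
  4 — tally_events, line 7
  5 — locate_pivot, line 11
  6-9 — locate_pivot, line 16
  10 — locate_pivot, line 17
  11 — pick_anchor, line 30
  12 — main, line 53
  13 — map_offsets, line 42
  14 — update_gauge, line 35
  15 — update_gauge, line 38
  16 — map_offsets, line 44
  17 — main, line 55
A correct fix: line 57: replace `mid` with `slot`.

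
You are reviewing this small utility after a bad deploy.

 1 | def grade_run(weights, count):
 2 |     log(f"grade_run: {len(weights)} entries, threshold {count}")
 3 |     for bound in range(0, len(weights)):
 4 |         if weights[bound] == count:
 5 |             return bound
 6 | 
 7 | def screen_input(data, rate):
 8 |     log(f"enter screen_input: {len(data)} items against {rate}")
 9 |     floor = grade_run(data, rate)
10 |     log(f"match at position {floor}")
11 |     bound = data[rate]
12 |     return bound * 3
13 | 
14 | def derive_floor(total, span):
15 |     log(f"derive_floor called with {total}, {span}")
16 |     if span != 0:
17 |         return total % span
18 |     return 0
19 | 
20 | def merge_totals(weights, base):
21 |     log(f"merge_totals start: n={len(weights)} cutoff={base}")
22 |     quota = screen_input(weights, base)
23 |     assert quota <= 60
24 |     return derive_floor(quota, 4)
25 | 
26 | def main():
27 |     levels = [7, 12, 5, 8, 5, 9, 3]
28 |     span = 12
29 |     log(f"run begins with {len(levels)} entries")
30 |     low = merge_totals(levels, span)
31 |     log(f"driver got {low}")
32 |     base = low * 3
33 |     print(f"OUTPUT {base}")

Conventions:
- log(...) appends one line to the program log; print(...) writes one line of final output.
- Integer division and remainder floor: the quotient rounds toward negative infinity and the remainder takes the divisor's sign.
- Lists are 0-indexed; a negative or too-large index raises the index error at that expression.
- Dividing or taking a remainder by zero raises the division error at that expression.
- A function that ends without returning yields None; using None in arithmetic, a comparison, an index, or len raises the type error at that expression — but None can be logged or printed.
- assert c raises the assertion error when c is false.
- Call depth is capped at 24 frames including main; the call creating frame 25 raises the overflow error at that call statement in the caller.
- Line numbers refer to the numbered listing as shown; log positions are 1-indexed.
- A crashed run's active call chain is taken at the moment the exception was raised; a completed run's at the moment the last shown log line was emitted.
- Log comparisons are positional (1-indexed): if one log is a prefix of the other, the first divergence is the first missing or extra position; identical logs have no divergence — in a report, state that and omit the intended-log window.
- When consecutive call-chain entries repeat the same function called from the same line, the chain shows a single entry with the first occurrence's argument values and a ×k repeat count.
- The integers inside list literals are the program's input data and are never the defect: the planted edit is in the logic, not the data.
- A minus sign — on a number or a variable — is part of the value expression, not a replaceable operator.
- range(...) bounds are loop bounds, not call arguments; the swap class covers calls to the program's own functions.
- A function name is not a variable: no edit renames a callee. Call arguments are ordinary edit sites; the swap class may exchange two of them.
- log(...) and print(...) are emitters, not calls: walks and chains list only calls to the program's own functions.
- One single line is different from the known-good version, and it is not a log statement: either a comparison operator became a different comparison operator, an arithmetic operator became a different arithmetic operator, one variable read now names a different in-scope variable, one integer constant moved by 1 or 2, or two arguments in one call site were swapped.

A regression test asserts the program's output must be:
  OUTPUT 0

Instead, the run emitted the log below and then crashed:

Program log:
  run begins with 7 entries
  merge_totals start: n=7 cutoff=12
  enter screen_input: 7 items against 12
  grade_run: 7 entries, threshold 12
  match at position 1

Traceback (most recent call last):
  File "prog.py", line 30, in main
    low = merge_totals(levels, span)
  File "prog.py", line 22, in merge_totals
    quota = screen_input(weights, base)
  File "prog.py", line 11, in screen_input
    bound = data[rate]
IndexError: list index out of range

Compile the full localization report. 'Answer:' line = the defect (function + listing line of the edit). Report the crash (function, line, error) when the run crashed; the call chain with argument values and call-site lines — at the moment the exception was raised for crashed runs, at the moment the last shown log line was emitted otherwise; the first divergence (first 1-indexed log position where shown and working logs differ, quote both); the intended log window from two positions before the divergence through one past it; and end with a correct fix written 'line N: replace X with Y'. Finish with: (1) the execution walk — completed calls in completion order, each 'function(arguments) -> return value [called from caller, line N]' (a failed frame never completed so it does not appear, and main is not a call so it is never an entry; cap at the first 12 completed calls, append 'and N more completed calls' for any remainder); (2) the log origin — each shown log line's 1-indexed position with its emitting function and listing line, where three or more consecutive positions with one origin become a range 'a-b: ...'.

Answer: the defect is in screen_input at line 11.
Key fact: Only 5 log lines were emitted before the run died; the intended continuation was 'derive_floor called with 36, 4'.
Crash: screen_input, line 11, IndexError.
Call chain: main -> merge_totals([7, 12, 5, 8, 5, 9, 3], 12) (called at line 30) -> screen_input([7, 12, 5, 8, 5, 9, 3], 12) (called at line 22).
First divergence: position 6 — after 5 matching lines the faulty run goes silent; intended next line 'derive_floor called with 36, 4'.
Intended log window:
  4: grade_run: 7 entries, threshold 12
  5: match at position 1
  6: derive_floor called with 36, 4
  7: driver got 0
Execution walk:
  grade_run([7, 12, 5, 8, 5, 9, 3], 12) -> 1  [called from screen_input, line 9]
Log origin:
  1: from main, line 29
  2: from merge_totals, line 21
  3: from screen_input, line 8
  4: from grade_run, line 2
  5: from screen_input, line 10
A correct fix: line 11: replace `rate` with `floor`.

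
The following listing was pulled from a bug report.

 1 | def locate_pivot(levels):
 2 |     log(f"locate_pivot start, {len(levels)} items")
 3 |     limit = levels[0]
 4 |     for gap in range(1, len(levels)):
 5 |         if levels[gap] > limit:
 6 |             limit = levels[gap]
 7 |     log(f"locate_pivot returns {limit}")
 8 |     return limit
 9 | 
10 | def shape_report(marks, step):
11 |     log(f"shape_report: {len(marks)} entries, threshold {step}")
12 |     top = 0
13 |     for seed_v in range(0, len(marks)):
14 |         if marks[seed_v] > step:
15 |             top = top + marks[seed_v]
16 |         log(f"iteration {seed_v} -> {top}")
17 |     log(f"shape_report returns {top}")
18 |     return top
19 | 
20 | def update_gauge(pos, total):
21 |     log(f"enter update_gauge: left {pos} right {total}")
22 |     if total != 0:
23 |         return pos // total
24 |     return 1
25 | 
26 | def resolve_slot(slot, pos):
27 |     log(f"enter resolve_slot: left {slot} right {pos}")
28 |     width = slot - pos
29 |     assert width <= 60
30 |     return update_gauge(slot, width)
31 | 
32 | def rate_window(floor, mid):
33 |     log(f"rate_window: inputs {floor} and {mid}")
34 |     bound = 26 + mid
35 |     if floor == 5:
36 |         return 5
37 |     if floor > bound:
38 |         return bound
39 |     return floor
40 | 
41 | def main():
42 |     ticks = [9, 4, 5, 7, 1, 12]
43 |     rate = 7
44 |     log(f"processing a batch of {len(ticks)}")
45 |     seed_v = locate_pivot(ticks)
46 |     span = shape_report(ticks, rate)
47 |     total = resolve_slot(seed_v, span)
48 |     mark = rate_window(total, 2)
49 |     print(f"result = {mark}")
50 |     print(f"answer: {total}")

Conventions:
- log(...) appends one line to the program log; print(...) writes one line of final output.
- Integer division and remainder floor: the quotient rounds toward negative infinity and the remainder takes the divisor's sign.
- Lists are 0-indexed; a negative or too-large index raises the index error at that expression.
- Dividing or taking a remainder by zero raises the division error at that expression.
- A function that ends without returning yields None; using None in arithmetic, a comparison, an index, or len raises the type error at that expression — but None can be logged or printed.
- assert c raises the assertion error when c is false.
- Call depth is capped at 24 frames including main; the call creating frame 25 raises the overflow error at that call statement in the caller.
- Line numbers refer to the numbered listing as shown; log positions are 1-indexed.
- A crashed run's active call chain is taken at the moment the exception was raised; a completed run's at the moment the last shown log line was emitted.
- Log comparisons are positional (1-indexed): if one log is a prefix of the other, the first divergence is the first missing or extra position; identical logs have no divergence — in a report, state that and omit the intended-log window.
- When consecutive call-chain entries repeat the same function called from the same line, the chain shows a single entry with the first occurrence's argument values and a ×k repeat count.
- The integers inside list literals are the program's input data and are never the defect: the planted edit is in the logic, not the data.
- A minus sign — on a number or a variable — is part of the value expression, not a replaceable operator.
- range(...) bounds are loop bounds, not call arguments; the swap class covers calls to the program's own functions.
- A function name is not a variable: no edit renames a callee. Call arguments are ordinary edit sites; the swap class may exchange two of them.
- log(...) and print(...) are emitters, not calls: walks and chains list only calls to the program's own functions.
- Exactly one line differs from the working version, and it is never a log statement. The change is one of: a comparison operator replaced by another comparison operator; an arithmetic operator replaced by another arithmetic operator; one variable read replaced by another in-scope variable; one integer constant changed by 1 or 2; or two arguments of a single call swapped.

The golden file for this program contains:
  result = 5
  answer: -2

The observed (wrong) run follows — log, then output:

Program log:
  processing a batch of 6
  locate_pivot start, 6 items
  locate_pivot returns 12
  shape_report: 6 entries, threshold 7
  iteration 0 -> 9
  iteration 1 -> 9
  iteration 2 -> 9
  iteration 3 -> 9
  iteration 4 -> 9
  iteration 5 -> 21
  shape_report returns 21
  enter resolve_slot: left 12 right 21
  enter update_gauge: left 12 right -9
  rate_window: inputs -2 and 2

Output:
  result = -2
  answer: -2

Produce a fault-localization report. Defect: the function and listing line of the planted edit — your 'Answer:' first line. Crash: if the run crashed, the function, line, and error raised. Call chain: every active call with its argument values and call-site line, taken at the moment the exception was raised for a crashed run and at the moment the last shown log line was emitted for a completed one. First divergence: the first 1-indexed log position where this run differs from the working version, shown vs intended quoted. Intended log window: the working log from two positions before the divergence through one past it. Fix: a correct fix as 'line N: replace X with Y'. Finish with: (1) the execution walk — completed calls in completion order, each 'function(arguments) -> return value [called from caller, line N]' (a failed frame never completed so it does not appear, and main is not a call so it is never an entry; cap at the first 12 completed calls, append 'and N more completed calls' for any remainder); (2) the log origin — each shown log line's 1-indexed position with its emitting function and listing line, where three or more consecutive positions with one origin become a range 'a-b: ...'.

Answer: the defect is in rate_window at line 35.
Core observation: Every logged value matches the working version; the printed result is what differs.
Call chain: main -> rate_window(-2, 2) (called at line 48).
First divergence: there is none — every log position agrees.
Execution walk:
  locate_pivot([9, 4, 5, 7, 1, 12]) -> 12  [called from main, line 45]
  shape_report([9, 4, 5, 7, 1, 12], 7) -> 21  [called from main, line 46]
  update_gauge(12, -9) -> -2  [called from resolve_slot, line 30]
  resolve_slot(12, 21) -> -2  [called from main, line 47]
  rate_window(-2, 2) -> -2  [called from main, line 48]
Origin of each log line:
  1: logged in main at line 44
  2: logged in locate_pivot at line 2
  3: logged in locate_pivot at line 7
  4: logged in shape_report at line 11
  5-10: logged in shape_report at line 16
  11: logged in shape_report at line 17
  12: logged in resolve_slot at line 27
  13: logged in update_gauge at line 21
  14: logged in rate_window at line 33
A correct fix: line 35: replace `==` with `<`.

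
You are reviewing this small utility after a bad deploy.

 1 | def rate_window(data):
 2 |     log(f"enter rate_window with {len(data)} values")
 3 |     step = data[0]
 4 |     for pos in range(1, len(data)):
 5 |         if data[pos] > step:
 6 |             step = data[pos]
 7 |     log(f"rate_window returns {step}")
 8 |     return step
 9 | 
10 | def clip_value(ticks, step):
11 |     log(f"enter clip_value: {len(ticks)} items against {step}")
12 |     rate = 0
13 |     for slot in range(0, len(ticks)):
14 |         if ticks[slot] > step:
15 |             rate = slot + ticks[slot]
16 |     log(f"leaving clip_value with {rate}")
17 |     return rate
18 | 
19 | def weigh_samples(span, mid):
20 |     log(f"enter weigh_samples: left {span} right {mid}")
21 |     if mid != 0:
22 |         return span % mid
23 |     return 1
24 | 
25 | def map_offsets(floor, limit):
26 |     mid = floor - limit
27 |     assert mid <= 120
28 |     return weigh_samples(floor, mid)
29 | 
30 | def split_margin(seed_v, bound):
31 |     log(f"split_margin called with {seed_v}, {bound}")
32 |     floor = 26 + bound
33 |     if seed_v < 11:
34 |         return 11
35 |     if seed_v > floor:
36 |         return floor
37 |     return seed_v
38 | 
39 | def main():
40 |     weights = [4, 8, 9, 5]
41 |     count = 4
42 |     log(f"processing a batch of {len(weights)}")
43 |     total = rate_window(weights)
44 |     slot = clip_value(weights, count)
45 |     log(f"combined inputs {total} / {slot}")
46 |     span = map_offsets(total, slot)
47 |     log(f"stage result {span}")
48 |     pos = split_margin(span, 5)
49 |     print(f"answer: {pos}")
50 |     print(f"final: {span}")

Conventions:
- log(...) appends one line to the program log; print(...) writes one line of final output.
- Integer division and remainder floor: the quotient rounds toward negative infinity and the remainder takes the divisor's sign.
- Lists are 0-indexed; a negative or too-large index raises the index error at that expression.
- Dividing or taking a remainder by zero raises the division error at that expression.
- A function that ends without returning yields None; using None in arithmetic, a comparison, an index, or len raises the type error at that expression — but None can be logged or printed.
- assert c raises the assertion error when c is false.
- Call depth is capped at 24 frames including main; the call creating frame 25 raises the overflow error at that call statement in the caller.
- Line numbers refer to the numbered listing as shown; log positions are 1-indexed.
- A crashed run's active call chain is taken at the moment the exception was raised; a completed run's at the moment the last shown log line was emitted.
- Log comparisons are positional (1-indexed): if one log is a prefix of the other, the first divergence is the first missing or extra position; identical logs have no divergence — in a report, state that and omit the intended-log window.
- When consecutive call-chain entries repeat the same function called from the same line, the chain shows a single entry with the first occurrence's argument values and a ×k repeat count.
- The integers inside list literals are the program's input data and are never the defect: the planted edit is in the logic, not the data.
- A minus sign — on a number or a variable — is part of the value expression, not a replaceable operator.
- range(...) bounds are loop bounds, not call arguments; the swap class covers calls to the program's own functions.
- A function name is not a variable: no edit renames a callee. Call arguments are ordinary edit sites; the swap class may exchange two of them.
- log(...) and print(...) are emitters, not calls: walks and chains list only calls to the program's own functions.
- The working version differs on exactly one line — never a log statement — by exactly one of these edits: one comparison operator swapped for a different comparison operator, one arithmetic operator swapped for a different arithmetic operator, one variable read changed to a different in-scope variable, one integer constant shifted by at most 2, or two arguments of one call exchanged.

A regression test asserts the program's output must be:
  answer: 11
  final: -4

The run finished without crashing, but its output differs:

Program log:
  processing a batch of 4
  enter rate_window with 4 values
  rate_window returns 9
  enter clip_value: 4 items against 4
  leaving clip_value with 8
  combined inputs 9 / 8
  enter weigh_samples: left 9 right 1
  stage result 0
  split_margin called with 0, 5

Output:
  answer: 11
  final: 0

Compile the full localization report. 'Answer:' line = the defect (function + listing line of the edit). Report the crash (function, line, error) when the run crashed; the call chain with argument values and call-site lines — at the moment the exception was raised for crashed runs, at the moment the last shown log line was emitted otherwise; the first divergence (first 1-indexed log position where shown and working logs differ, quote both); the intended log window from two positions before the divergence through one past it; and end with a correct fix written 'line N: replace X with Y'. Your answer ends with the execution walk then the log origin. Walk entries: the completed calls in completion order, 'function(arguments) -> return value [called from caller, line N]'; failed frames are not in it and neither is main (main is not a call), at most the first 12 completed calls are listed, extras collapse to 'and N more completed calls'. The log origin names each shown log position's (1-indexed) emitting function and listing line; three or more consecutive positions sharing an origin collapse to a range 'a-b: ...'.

Answer: the defect is in clip_value at line 15.
The tell: The earliest visible damage is log position 5 — 'leaving clip_value with 8' rather than the intended 'leaving clip_value with 22'.
Call chain: main -> split_margin(0, 5) (called at line 48).
First divergence: position 5 — the shown line 'leaving clip_value with 8' should read 'leaving clip_value with 22'.
Intended log window:
  3: rate_window returns 9
  4: enter clip_value: 4 items against 4
  5: leaving clip_value with 22
  6: combined inputs 9 / 22
Execution walk:
  rate_window([4, 8, 9, 5]) -> 9  [called from main, line 43]
  clip_value([4, 8, 9, 5], 4) -> 8  [called from main, line 44]
  weigh_samples(9, 1) -> 0  [called from map_offsets, line 28]
  map_offsets(9, 8) -> 0  [called from main, line 46]
  split_margin(0, 5) -> 11  [called from main, line 48]
Origin of each log line:
  1: emitted by main (line 42)
  2: emitted by rate_window (line 2)
  3: emitted by rate_window (line 7)
  4: emitted by clip_value (line 11)
  5: emitted by clip_value (line 16)
  6: emitted by main (line 45)
  7: emitted by weigh_samples (line 20)
  8: emitted by main (line 47)
  9: emitted by split_margin (line 31)
A correct fix: line 15: replace `slot + ticks[slot]` with `rate + ticks[slot]`.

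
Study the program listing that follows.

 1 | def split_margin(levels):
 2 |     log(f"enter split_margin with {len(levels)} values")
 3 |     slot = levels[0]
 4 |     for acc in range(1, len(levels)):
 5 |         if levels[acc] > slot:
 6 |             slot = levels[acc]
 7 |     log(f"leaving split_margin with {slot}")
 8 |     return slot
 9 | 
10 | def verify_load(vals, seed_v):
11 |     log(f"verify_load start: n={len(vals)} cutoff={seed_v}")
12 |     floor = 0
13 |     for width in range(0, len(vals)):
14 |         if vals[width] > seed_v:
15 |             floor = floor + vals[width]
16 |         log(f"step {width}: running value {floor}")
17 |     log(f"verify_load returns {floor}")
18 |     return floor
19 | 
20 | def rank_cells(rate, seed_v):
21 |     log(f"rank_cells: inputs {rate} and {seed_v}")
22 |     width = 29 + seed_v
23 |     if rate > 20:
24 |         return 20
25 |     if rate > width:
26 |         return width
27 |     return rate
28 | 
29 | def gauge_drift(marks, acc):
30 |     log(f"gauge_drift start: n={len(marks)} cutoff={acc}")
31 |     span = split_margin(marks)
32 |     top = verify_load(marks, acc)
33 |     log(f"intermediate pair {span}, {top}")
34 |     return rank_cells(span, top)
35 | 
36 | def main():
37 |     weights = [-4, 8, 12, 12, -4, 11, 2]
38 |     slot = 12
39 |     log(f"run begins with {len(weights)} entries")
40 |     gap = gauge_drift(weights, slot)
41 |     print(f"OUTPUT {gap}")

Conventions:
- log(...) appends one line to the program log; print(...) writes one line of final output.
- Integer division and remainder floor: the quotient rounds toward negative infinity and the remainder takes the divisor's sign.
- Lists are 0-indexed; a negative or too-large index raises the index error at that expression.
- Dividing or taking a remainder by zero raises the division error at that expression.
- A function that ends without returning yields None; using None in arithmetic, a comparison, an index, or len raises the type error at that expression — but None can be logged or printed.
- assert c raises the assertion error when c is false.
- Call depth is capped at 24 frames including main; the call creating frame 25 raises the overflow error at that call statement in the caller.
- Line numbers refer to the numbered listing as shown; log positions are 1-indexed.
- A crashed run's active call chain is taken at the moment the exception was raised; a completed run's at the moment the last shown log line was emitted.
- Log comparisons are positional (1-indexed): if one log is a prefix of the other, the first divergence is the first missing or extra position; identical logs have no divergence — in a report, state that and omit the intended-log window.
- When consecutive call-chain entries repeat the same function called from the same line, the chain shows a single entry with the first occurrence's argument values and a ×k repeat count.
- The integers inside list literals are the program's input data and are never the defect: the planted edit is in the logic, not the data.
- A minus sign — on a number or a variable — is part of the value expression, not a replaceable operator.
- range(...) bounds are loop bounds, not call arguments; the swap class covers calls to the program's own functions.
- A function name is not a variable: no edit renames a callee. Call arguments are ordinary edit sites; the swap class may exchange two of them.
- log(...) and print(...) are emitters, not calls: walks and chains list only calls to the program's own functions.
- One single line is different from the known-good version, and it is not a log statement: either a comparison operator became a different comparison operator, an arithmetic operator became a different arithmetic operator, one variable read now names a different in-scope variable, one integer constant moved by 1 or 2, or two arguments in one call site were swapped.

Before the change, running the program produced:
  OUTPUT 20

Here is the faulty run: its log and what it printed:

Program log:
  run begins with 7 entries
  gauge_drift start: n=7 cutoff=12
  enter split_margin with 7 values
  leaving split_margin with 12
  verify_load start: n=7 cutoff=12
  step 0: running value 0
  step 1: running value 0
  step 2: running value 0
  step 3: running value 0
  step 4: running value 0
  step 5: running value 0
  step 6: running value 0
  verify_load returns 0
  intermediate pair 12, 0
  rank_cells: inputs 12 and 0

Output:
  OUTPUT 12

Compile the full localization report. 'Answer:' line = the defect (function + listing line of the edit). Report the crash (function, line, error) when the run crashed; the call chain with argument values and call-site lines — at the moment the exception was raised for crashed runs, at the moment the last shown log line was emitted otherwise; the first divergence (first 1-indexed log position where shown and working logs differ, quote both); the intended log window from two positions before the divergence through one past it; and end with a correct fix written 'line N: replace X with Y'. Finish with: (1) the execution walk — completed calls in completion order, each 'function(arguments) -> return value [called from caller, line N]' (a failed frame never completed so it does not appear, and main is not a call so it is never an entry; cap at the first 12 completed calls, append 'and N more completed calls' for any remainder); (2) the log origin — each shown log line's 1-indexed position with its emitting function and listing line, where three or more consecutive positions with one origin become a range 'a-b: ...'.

Answer: the defect is in rank_cells at line 23.
Core observation: The two runs log identically and part ways only at the printed values.
Call chain: main -> gauge_drift([-4, 8, 12, 12, -4, 11, 2], 12) (called at line 40) -> rank_cells(12, 0) (called at line 34).
First divergence: none (the log streams are identical).
Execution walk:
  split_margin([-4, 8, 12, 12, -4, 11, 2]) -> 12  [called from gauge_drift, line 31]
  verify_load([-4, 8, 12, 12, -4, 11, 2], 12) -> 0  [called from gauge_drift, line 32]
  rank_cells(12, 0) -> 12  [called from gauge_drift, line 34]
  gauge_drift([-4, 8, 12, 12, -4, 11, 2], 12) -> 12  [called from main, line 40]
Origin of each log line:
  1: emitted by main (line 39)
  2: emitted by gauge_drift (line 30)
  3: emitted by split_margin (line 2)
  4: emitted by split_margin (line 7)
  5: emitted by verify_load (line 11)
  6-12: emitted by verify_load (line 16)
  13: emitted by verify_load (line 17)
  14: emitted by gauge_drift (line 33)
  15: emitted by rank_cells (line 21)
A correct fix: line 23: replace `>` with `<`.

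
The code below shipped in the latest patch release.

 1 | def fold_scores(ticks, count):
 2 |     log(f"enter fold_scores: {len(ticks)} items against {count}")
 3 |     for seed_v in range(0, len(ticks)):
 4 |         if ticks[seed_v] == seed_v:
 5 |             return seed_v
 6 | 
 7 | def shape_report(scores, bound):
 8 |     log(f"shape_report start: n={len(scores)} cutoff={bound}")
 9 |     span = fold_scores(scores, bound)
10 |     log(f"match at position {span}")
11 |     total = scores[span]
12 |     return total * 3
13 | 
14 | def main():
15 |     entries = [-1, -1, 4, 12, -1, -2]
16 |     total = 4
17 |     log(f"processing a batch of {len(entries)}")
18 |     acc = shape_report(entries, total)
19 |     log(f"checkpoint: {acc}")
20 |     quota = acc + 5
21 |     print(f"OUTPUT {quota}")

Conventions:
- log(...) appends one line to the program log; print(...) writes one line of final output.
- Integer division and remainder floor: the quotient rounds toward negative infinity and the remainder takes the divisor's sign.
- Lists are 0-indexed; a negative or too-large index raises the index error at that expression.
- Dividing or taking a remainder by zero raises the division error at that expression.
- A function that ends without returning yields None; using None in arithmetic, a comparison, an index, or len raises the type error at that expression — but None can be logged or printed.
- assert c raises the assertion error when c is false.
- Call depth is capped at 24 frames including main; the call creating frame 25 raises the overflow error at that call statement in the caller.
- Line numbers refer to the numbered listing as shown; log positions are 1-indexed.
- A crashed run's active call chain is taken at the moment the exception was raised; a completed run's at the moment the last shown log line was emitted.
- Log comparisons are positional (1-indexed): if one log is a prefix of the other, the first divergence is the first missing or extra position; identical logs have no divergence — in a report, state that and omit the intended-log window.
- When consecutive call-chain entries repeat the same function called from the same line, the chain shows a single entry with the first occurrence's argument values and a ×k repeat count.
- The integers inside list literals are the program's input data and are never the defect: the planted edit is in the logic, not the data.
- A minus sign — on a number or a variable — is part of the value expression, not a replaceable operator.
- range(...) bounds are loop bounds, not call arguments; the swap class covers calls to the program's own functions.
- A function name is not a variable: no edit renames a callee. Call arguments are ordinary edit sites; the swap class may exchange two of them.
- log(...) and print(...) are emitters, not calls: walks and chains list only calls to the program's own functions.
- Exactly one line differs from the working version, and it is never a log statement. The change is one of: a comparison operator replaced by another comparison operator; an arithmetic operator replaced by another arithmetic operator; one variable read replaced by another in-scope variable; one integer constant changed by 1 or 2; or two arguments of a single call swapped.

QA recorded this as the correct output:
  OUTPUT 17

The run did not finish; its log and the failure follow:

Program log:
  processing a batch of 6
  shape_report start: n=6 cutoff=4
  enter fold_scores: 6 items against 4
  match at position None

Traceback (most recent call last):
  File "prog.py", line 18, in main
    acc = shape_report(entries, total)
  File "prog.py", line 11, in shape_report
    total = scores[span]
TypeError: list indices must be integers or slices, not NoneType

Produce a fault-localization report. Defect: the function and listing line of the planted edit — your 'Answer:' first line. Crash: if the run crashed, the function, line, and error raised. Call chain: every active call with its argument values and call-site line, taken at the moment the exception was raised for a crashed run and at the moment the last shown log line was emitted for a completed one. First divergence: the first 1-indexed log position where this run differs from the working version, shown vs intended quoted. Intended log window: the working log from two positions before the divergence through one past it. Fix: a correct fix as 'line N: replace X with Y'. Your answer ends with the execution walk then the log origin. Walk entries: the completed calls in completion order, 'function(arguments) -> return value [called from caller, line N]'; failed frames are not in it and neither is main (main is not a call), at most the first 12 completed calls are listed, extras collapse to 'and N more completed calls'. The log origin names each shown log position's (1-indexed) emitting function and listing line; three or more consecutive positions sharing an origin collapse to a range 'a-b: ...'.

Answer: the defect is in fold_scores at line 4.
The tell: The earliest visible damage is log position 4 — 'match at position None' rather than the intended 'match at position 2'.
Crash: shape_report, line 11, TypeError.
Call chain: main -> shape_report([-1, -1, 4, 12, -1, -2], 4) (called at line 18).
First divergence: position 4 — the shown line 'match at position None' should read 'match at position 2'.
Intended log window:
  2: shape_report start: n=6 cutoff=4
  3: enter fold_scores: 6 items against 4
  4: match at position 2
  5: checkpoint: 12
Execution walk:
  fold_scores([-1, -1, 4, 12, -1, -2], 4) -> None  [called from shape_report, line 9]
Log origin:
  1: emitted by main (line 17)
  2: emitted by shape_report (line 8)
  3: emitted by fold_scores (line 2)
  4: emitted by shape_report (line 10)
A correct fix: line 4: replace `ticks[seed_v] == seed_v` with `ticks[seed_v] == count`.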